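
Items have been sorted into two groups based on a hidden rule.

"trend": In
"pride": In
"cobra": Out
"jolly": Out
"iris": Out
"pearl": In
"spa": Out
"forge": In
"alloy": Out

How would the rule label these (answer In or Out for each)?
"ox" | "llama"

Looking at the examples, the only property every 'In' case has and every 'Out' case lacks is: contains 'e'.
"ox": no 'e' — does not satisfy this, so Out.
"llama": no 'e' — does not satisfy this, so Out.

Out, Out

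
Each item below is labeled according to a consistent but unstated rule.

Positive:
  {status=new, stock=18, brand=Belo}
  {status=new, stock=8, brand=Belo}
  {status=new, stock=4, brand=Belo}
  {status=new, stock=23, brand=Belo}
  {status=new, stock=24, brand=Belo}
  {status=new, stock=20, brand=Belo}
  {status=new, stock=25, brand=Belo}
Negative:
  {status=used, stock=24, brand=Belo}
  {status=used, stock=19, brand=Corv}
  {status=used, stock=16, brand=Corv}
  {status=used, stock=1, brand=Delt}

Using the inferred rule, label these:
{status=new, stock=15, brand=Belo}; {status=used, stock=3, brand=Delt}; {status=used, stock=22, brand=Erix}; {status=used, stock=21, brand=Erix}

Positive, Negative, Negative, Negative

The pattern is that an item is 'Positive' exactly when: status is new.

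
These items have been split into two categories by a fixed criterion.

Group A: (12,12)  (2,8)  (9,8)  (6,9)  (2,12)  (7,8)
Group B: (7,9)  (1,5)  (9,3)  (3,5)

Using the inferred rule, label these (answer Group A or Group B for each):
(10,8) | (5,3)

A rule that fits every label: product is even — true of each 'Group A' example, false of each 'Group B' one.

Group A, Group B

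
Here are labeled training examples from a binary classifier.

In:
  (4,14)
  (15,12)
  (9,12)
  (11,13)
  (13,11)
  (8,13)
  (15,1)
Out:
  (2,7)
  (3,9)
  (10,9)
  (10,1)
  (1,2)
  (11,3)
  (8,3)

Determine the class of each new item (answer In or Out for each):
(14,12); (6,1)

In, Out

Every 'In' example satisfies: max ≥ 12. None of the 'Out' examples do.
(14,12): max 14, satisfies this → In. (6,1): max 6, fails this test → Out.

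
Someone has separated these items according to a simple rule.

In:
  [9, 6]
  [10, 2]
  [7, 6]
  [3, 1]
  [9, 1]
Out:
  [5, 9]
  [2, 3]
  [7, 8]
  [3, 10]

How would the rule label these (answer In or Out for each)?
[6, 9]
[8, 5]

One predicate separates the groups cleanly: first > second.
[6, 9] → 6 < 9 → Out.
[8, 5] → 8 > 5 → In.

Out, In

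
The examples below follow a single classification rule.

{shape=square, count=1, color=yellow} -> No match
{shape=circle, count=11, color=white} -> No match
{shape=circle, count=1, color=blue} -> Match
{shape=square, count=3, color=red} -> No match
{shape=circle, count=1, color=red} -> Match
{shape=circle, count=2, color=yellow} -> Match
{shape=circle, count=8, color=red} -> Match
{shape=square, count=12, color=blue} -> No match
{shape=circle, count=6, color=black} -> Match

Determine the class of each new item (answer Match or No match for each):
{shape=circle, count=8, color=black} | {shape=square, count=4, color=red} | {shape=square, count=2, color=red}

Match, No match, No match

One predicate separates the groups cleanly: shape is circle AND count ≤ 8.
Match: {shape=circle, count=8, color=black}, since shape is circle, count = 8.
No match: {shape=square, count=4, color=red}, since shape is square, count = 4.
No match: {shape=square, count=2, color=red}, since shape is square, count = 2.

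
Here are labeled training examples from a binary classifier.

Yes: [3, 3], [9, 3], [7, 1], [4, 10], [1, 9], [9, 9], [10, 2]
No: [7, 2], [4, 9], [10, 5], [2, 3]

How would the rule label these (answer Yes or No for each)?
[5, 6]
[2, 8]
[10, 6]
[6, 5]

No, Yes, Yes, No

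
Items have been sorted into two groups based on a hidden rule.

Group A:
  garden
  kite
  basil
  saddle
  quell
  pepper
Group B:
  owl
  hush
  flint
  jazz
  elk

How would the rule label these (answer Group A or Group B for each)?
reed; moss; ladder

Group A, Group B, Group A

The pattern is that an item is 'Group A' exactly when: has ≥ 2 vowels.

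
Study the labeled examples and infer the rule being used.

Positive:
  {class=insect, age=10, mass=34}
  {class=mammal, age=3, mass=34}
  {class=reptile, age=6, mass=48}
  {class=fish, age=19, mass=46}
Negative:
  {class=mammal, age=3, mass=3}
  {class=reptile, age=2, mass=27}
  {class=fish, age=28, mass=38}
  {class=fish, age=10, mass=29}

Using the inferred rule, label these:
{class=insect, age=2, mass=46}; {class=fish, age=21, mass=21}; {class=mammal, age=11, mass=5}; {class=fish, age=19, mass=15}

The simplest hypothesis consistent with all the labels is: mass ≥ 34 AND age ≤ 19.
{class=insect, age=2, mass=46}: mass = 46, age = 2, fits → Positive.
{class=fish, age=21, mass=21}: mass = 21, age = 21, doesn't match → Negative.
{class=mammal, age=11, mass=5}: mass = 5, age = 11, doesn't match → Negative.
{class=fish, age=19, mass=15}: mass = 15, age = 19, doesn't match → Negative.

Positive, Negative, Negative, Negative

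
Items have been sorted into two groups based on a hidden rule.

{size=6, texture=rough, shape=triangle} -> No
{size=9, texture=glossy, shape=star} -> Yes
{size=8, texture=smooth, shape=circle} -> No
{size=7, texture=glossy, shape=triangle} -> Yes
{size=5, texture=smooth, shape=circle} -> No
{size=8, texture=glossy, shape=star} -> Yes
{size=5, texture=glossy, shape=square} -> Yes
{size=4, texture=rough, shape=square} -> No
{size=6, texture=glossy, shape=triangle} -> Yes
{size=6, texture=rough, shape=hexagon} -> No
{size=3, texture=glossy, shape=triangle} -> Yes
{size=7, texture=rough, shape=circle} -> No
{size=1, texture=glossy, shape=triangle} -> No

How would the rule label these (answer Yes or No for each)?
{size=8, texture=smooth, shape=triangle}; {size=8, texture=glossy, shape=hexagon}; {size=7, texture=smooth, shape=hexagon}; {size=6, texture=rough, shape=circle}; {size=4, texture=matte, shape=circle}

No, Yes, No, No, No

The rule appears to be: texture is glossy AND size ≥ 3.
{size=8, texture=smooth, shape=triangle} — texture is smooth, size = 8, hence No.
{size=8, texture=glossy, shape=hexagon} — texture is glossy, size = 8, hence Yes.
{size=7, texture=smooth, shape=hexagon} — texture is smooth, size = 7, hence No.
{size=6, texture=rough, shape=circle} — texture is rough, size = 6, hence No.
{size=4, texture=matte, shape=circle} — texture is matte, size = 4, hence No.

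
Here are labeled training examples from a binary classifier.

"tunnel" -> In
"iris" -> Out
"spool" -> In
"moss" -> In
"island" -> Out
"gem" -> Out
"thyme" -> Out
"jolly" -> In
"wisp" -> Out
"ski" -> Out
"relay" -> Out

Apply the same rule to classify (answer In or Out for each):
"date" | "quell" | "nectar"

Out, In, Out

The common property of the 'In' items is: has a double letter. No 'Out' item has it.
Out: "date", since no doubled letter. In: "quell", since 'll' doubled. Out: "nectar", since no doubled letter.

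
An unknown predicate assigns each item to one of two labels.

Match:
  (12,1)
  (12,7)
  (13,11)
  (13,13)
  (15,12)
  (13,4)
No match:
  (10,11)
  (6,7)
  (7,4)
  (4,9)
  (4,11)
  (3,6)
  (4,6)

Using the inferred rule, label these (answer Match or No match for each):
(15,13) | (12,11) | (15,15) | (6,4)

Match, Match, Match, No match

Every 'Match' example satisfies: first ≥ 11. None of the 'No match' examples do.
(15,13) — first 15, hence Match.
(12,11) — first 12, hence Match.
(15,15) — first 15, hence Match.
(6,4) — first 6, hence No match.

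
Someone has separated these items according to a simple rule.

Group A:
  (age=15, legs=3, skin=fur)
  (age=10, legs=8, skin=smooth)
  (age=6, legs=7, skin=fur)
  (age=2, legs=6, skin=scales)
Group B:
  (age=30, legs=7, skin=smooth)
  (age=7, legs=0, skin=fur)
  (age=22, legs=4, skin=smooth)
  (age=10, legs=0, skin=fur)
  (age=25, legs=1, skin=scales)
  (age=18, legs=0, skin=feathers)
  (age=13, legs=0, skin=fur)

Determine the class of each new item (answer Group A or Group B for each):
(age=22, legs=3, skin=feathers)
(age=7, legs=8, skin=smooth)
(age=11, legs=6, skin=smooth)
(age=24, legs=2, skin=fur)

Group B, Group A, Group A, Group B

The common property of the 'Group A' items is: age ≤ 15 AND legs ≥ 1. No 'Group B' item has it.
(age=22, legs=3, skin=feathers) — age = 22, legs = 3, hence Group B.
(age=7, legs=8, skin=smooth) — age = 7, legs = 8, hence Group A.
(age=11, legs=6, skin=smooth) — age = 11, legs = 6, hence Group A.
(age=24, legs=2, skin=fur) — age = 24, legs = 2, hence Group B.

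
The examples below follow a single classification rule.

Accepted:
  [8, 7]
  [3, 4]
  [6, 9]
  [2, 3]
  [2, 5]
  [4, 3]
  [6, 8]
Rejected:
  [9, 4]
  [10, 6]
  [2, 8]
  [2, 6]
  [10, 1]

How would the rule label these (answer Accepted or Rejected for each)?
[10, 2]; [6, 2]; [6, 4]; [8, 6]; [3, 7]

The common property of the 'Accepted' items is: |first − second| ≤ 3. No 'Rejected' item has it.

Rejected, Rejected, Accepted, Accepted, Rejected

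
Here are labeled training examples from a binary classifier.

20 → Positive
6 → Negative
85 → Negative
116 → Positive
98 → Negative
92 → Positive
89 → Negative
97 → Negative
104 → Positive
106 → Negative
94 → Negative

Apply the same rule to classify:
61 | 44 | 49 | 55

Checking candidate rules against both groups, what survives is: multiple of 4.
61: 61 = 4·15 + 1 — fails the rule, so Negative. 44: 44 = 4·11 — meets the rule, so Positive. 49: 49 = 4·12 + 1 — fails the rule, so Negative. 55: 55 = 4·13 + 3 — fails the rule, so Negative.

Negative, Positive, Negative, Negative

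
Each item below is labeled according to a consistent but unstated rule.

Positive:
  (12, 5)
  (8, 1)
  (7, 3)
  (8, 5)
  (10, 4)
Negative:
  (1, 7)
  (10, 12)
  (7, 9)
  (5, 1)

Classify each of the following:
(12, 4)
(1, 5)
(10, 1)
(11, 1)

Rule: first > second AND sum ≥ 8. This holds for each 'Positive' example and fails for each 'Negative' one.
(12, 4): 12 > 4, 12+4 = 16, has this property → Positive. (1, 5): 1 < 5, 1+5 = 6, fails this test → Negative. (10, 1): 10 > 1, 10+1 = 11, has this property → Positive. (11, 1): 11 > 1, 11+1 = 12, has this property → Positive.

Positive, Negative, Positive, Positive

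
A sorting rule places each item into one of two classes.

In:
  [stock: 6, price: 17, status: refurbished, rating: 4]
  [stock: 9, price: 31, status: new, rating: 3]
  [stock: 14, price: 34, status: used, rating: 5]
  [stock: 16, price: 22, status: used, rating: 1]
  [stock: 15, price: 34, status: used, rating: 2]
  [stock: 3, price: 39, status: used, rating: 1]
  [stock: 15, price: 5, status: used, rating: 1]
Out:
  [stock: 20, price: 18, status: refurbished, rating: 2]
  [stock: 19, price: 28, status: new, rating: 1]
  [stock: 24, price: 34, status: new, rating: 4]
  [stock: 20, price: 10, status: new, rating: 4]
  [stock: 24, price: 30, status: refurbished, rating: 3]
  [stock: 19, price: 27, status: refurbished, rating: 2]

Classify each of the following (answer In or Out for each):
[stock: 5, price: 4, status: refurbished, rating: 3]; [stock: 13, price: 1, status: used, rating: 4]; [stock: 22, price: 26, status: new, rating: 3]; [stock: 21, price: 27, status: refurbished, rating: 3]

A rule that fits every label: stock ≤ 16 — true of each 'In' example, false of each 'Out' one.
[stock: 5, price: 4, status: refurbished, rating: 3]: stock = 5 — satisfies this, so In. [stock: 13, price: 1, status: used, rating: 4]: stock = 13 — satisfies this, so In. [stock: 22, price: 26, status: new, rating: 3]: stock = 22 — does not pass, so Out. [stock: 21, price: 27, status: refurbished, rating: 3]: stock = 21 — does not pass, so Out.

In, In, Out, Out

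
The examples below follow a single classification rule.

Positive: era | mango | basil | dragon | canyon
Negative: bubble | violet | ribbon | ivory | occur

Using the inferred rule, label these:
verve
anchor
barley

Negative, Positive, Positive

The rule appears to be: contains 'a'.
Negative: verve, since no 'a'.
Positive: anchor, since has 'a'.
Positive: barley, since has 'a'.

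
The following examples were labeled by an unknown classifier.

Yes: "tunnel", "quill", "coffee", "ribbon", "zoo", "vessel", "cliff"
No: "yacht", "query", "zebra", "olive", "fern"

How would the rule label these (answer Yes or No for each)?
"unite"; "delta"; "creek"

The rule appears to be: has a double letter.

No, No, Yes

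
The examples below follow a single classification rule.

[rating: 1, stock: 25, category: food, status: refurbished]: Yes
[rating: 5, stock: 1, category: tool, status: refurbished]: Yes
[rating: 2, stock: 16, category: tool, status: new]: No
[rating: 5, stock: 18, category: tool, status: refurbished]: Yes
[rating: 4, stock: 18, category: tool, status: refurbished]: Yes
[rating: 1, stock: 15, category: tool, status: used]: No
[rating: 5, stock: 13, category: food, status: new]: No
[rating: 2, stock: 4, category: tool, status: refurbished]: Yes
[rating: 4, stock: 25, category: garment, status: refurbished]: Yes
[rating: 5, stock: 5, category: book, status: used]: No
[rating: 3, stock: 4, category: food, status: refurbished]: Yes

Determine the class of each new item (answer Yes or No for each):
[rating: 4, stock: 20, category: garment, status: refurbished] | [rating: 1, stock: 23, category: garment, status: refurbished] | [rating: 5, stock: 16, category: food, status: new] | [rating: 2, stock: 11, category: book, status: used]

Yes, Yes, No, No

'Yes' ⟺ status is refurbished.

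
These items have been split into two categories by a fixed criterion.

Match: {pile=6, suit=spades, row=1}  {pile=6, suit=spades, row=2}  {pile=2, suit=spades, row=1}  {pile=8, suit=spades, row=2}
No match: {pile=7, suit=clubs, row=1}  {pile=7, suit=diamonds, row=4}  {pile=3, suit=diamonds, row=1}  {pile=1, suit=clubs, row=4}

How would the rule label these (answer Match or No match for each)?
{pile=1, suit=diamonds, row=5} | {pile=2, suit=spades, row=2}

No match, Match

One predicate separates the groups cleanly: suit is spades.
{pile=1, suit=diamonds, row=5}: suit is diamonds, fails the rule → No match.
{pile=2, suit=spades, row=2}: suit is spades, has this property → Match.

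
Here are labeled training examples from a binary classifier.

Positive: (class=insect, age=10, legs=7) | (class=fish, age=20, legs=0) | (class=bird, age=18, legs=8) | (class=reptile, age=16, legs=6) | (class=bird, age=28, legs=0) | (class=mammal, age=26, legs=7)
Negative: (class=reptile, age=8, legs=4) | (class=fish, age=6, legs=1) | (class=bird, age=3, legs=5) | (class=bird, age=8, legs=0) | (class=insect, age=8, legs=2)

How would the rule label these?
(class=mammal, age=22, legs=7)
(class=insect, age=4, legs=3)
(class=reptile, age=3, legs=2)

The common property of the 'Positive' items is: age ≥ 10. No 'Negative' item has it.

Positive, Negative, Negative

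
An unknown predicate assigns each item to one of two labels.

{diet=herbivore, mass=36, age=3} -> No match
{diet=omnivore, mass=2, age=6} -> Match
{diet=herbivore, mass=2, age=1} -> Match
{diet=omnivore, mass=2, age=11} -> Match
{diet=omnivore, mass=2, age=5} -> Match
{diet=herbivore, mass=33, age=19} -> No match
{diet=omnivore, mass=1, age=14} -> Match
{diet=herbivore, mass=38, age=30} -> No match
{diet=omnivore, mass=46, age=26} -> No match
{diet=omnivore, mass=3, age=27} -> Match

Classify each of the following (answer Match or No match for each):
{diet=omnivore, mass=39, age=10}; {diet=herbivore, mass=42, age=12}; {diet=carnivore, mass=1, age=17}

The distinguishing property — mass ≤ 3 — holds for all the 'Match' cases and none of the 'No match' cases.
{diet=omnivore, mass=39, age=10}: mass = 39, does not pass → No match.
{diet=herbivore, mass=42, age=12}: mass = 42, does not pass → No match.
{diet=carnivore, mass=1, age=17}: mass = 1, meets the rule → Match.

No match, No match, Match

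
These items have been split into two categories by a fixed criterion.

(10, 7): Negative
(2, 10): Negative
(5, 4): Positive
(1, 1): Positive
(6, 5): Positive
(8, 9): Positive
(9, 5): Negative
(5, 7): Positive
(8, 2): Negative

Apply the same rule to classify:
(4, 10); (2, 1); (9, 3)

The distinguishing property — |first − second| ≤ 2 — holds for all the 'Positive' cases and none of the 'Negative' cases.
Negative: (4, 10), since |4−10| = 6.
Positive: (2, 1), since |2−1| = 1.
Negative: (9, 3), since |9−3| = 6.

Negative, Positive, Negative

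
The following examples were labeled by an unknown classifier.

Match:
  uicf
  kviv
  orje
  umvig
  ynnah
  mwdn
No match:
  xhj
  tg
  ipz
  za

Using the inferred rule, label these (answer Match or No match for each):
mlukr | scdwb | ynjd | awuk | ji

The classifier is using: length ≥ 4.

Match, Match, Match, Match, No match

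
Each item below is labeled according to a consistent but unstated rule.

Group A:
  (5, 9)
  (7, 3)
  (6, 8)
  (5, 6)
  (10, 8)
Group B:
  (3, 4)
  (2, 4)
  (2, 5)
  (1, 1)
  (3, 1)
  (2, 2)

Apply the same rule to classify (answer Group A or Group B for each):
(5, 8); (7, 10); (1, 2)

Every 'Group A' example satisfies: sum ≥ 10. None of the 'Group B' examples do.

Group A, Group A, Group B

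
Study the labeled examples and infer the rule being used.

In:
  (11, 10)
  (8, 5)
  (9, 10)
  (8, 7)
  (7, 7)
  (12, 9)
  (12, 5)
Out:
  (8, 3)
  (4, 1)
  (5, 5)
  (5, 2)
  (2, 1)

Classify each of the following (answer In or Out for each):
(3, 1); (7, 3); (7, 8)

The common property of the 'In' items is: sum ≥ 13. No 'Out' item has it.

Out, Out, In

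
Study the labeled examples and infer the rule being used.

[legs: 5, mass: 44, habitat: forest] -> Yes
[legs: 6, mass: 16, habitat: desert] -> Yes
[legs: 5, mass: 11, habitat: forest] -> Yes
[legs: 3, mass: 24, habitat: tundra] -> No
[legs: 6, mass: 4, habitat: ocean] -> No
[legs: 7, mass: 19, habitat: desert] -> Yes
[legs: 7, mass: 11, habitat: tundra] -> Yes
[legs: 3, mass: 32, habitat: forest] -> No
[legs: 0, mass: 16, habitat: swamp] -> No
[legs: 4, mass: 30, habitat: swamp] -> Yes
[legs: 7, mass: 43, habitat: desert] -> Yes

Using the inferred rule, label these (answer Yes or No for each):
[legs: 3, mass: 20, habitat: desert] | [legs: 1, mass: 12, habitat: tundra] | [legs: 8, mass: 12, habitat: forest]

No, No, Yes

Rule: legs ≥ 4 AND mass ≥ 11. This holds for each 'Yes' example and fails for each 'No' one.
[legs: 3, mass: 20, habitat: desert] — legs = 3, mass = 20, hence No. [legs: 1, mass: 12, habitat: tundra] — legs = 1, mass = 12, hence No. [legs: 8, mass: 12, habitat: forest] — legs = 8, mass = 12, hence Yes.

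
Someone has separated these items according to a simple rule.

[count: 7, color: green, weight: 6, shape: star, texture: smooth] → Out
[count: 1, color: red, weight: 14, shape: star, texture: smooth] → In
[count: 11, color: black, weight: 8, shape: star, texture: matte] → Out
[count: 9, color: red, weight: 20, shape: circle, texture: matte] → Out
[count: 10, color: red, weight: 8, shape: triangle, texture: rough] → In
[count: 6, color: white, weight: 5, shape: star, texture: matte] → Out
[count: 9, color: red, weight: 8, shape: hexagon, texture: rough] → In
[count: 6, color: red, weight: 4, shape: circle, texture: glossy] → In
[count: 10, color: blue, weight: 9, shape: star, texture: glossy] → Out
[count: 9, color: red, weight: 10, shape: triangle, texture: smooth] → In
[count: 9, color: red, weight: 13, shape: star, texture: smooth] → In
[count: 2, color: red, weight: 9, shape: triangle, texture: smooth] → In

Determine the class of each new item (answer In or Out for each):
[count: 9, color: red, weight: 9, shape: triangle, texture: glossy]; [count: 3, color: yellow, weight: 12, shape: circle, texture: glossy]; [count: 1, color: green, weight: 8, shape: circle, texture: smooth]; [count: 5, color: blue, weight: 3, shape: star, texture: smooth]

In, Out, Out, Out

Every 'In' example satisfies: color is red AND weight ≤ 14. None of the 'Out' examples do.
[count: 9, color: red, weight: 9, shape: triangle, texture: glossy]: color is red, weight = 9 — passes, so In.
[count: 3, color: yellow, weight: 12, shape: circle, texture: glossy]: color is yellow, weight = 12 — doesn't match, so Out.
[count: 1, color: green, weight: 8, shape: circle, texture: smooth]: color is green, weight = 8 — doesn't match, so Out.
[count: 5, color: blue, weight: 3, shape: star, texture: smooth]: color is blue, weight = 3 — doesn't match, so Out.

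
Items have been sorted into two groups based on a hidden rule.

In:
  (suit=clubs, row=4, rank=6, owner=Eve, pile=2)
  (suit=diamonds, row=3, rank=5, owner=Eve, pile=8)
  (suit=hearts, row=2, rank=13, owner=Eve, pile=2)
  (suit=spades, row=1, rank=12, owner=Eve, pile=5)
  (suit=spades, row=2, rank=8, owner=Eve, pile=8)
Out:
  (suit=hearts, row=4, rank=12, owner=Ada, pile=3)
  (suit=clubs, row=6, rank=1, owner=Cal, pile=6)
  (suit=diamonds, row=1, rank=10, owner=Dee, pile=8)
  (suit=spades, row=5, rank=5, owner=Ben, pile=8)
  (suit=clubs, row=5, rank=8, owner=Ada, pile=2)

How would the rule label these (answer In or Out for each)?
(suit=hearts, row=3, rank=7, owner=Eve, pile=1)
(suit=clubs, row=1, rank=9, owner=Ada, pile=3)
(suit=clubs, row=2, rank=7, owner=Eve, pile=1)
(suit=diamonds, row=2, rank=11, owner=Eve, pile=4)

In, Out, In, In

Comparing the two groups points to one rule — owner is Eve.
(suit=hearts, row=3, rank=7, owner=Eve, pile=1) → owner is Eve → In. (suit=clubs, row=1, rank=9, owner=Ada, pile=3) → owner is Ada → Out. (suit=clubs, row=2, rank=7, owner=Eve, pile=1) → owner is Eve → In. (suit=diamonds, row=2, rank=11, owner=Eve, pile=4) → owner is Eve → In.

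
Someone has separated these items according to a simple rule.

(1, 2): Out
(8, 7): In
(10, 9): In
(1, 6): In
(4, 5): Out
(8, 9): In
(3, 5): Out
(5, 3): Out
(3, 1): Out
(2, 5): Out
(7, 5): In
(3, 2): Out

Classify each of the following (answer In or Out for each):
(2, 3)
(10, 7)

Out, In

The classifier is using: max ≥ 6.
(2, 3): Out (max 3). (10, 7): In (max 10).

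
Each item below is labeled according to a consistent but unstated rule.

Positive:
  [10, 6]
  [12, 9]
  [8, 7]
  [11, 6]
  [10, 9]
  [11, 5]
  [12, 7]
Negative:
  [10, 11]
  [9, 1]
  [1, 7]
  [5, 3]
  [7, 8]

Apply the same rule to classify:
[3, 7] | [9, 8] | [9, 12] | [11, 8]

Negative, Positive, Negative, Positive

Rule: first > second AND sum ≥ 15. This holds for each 'Positive' example and fails for each 'Negative' one.
[3, 7] → 3 < 7, 3+7 = 10 → Negative. [9, 8] → 9 > 8, 9+8 = 17 → Positive. [9, 12] → 9 < 12, 9+12 = 21 → Negative. [11, 8] → 11 > 8, 11+8 = 19 → Positive.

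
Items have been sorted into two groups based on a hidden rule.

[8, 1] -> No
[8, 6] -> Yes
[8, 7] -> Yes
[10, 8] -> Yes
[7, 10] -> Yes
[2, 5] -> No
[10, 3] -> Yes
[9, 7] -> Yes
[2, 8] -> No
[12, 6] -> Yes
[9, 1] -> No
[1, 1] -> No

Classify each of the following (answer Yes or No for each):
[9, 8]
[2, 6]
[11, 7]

Every 'Yes' example satisfies: sum ≥ 13. None of the 'No' examples do.
[9, 8]: Yes (9+8 = 17).
[2, 6]: No (2+6 = 8).
[11, 7]: Yes (11+7 = 18).

Yes, No, Yes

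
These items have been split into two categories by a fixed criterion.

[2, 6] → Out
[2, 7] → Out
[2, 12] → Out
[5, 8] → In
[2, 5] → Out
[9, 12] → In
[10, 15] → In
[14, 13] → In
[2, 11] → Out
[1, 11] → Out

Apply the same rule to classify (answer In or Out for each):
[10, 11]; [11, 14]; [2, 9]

In, In, Out

Rule: first ≥ 5. This holds for each 'In' example and fails for each 'Out' one.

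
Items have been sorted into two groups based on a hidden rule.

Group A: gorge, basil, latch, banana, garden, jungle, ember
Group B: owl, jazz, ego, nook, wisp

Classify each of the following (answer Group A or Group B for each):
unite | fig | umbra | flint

Group A, Group B, Group A, Group A

The pattern is that an item is 'Group A' exactly when: length ≥ 5.
unite: length 5, qualifies → Group A. fig: length 3, fails the rule → Group B. umbra: length 5, qualifies → Group A. flint: length 5, qualifies → Group A.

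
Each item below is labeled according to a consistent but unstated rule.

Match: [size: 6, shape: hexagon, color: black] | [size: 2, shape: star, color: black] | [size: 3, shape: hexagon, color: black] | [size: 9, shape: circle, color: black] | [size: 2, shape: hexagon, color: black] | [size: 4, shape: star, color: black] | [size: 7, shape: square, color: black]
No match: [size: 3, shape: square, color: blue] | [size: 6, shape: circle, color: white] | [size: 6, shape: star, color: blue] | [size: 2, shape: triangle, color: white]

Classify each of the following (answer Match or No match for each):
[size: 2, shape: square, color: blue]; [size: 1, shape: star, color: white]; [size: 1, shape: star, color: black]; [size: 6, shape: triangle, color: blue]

The rule appears to be: color is black.
[size: 2, shape: square, color: blue] — color is blue, hence No match.
[size: 1, shape: star, color: white] — color is white, hence No match.
[size: 1, shape: star, color: black] — color is black, hence Match.
[size: 6, shape: triangle, color: blue] — color is blue, hence No match.

No match, No match, Match, No match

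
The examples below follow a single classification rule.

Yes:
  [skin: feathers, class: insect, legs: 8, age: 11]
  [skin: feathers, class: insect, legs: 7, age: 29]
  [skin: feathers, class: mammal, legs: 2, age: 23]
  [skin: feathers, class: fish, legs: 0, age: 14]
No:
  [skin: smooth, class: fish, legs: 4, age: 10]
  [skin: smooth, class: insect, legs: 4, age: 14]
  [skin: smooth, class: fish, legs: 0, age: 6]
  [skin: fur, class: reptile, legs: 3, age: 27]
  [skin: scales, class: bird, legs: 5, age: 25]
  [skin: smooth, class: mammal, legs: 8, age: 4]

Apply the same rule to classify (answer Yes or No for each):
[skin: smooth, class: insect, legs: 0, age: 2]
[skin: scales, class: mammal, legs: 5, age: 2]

No, No

Comparing the two groups points to one rule — skin is feathers.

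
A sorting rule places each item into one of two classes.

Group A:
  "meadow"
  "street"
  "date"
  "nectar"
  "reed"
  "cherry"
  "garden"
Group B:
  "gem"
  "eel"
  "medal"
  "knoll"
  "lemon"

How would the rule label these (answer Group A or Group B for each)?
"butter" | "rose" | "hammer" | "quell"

The rule appears to be: even length.
"butter": Group A (length 6). "rose": Group A (length 4). "hammer": Group A (length 6). "quell": Group B (length 5).

Group A, Group A, Group A, Group B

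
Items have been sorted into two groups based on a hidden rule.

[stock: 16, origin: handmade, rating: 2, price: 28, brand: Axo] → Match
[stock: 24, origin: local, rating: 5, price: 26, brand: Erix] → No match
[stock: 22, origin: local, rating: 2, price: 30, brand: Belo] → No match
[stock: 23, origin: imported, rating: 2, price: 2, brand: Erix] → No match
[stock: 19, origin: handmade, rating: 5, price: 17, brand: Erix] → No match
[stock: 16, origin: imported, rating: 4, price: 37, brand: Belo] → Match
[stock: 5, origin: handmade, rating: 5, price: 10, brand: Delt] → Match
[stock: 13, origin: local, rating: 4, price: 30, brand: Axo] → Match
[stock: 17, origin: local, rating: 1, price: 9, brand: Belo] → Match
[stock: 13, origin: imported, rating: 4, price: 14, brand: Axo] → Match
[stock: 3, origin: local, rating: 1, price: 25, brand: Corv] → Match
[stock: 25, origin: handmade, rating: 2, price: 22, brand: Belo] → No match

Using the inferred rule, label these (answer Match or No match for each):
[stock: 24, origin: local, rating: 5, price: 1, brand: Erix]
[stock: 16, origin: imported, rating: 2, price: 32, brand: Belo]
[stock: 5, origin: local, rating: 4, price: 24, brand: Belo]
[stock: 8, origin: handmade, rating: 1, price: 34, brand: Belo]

The common property of the 'Match' items is: stock ≤ 17. No 'No match' item has it.
[stock: 24, origin: local, rating: 5, price: 1, brand: Erix] — stock = 24, hence No match.
[stock: 16, origin: imported, rating: 2, price: 32, brand: Belo] — stock = 16, hence Match.
[stock: 5, origin: local, rating: 4, price: 24, brand: Belo] — stock = 5, hence Match.
[stock: 8, origin: handmade, rating: 1, price: 34, brand: Belo] — stock = 8, hence Match.

No match, Match, Match, Match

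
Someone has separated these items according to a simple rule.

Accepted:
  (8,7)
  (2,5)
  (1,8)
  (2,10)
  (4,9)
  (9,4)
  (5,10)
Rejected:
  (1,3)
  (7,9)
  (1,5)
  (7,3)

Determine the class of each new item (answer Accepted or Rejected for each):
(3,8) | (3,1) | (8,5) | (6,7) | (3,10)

Accepted, Rejected, Accepted, Accepted, Accepted

All 'Accepted' examples share one property — product is even — and every 'Rejected' example lacks it.
(3,8): 3·8 = 24, meets the rule → Accepted.
(3,1): 3·1 = 3, does not satisfy this → Rejected.
(8,5): 8·5 = 40, meets the rule → Accepted.
(6,7): 6·7 = 42, meets the rule → Accepted.
(3,10): 3·10 = 30, meets the rule → Accepted.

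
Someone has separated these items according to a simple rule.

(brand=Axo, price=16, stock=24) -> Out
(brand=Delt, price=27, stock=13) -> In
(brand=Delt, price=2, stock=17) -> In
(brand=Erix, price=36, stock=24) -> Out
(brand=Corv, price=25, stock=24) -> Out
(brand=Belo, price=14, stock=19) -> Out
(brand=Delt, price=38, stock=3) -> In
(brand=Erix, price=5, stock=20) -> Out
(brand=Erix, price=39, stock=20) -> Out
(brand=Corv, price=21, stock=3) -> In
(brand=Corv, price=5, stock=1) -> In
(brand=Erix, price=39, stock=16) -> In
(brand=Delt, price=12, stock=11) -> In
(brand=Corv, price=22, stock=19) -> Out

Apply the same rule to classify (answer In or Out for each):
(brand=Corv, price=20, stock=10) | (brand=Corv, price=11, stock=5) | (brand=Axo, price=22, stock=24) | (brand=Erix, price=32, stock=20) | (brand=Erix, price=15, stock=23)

In, In, Out, Out, Out

'In' ⟺ stock ≤ 17.
(brand=Corv, price=20, stock=10): In (stock = 10).
(brand=Corv, price=11, stock=5): In (stock = 5).
(brand=Axo, price=22, stock=24): Out (stock = 24).
(brand=Erix, price=32, stock=20): Out (stock = 20).
(brand=Erix, price=15, stock=23): Out (stock = 23).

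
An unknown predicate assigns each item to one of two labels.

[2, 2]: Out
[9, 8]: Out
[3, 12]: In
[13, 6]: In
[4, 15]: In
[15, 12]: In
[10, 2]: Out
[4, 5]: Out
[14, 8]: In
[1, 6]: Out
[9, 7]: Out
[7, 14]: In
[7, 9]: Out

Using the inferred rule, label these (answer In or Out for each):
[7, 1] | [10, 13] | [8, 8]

Out, In, Out

The classifier is using: max ≥ 12.
[7, 1]: max 7 — doesn't qualify, so Out.
[10, 13]: max 13 — matches, so In.
[8, 8]: max 8 — doesn't qualify, so Out.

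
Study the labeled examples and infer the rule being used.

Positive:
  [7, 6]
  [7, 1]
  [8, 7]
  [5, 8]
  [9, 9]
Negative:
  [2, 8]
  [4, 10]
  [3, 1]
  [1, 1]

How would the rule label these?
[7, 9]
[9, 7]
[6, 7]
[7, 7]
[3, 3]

Positive, Positive, Positive, Positive, Negative

The distinguishing property — first ≥ 5 — holds for all the 'Positive' cases and none of the 'Negative' cases.
[7, 9]: Positive (first 7).
[9, 7]: Positive (first 9).
[6, 7]: Positive (first 6).
[7, 7]: Positive (first 7).
[3, 3]: Negative (first 3).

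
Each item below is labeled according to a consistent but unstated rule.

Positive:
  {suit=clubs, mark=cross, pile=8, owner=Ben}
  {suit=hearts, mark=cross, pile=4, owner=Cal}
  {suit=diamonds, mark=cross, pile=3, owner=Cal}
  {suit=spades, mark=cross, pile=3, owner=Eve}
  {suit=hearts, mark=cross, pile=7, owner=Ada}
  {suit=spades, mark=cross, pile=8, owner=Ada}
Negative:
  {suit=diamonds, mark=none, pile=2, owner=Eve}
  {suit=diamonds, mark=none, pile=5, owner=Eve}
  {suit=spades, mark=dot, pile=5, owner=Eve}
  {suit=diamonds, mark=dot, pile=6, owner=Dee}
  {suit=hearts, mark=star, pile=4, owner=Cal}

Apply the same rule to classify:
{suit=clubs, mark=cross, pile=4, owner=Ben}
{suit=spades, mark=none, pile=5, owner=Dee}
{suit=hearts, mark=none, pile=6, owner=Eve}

Positive, Negative, Negative

'Positive' ⟺ mark is cross.
Positive: {suit=clubs, mark=cross, pile=4, owner=Ben}, since mark is cross. Negative: {suit=spades, mark=none, pile=5, owner=Dee}, since mark is none. Negative: {suit=hearts, mark=none, pile=6, owner=Eve}, since mark is none.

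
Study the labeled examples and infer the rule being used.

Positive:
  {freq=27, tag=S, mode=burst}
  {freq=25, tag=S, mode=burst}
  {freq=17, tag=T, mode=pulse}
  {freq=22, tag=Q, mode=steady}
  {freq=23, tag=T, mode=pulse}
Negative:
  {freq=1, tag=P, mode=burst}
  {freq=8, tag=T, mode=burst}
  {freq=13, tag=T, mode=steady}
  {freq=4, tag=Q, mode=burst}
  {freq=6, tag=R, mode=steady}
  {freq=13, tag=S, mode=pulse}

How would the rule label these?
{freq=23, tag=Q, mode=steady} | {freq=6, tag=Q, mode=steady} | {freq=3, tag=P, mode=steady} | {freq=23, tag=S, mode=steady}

Positive, Negative, Negative, Positive

All 'Positive' examples share one property — freq ≥ 17 — and every 'Negative' example lacks it.
{freq=23, tag=Q, mode=steady}: freq = 23, matches → Positive. {freq=6, tag=Q, mode=steady}: freq = 6, fails this test → Negative. {freq=3, tag=P, mode=steady}: freq = 3, fails this test → Negative. {freq=23, tag=S, mode=steady}: freq = 23, matches → Positive.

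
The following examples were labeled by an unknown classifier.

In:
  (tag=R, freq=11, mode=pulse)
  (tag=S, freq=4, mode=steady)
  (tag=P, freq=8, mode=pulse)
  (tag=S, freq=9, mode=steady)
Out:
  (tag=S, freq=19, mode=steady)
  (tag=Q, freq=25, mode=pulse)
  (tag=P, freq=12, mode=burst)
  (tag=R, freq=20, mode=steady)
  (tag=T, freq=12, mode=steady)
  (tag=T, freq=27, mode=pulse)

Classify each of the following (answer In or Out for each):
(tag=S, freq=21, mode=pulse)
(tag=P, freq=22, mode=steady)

Out, Out

The common property of the 'In' items is: freq ≤ 11. No 'Out' item has it.
(tag=S, freq=21, mode=pulse) — freq = 21, hence Out.
(tag=P, freq=22, mode=steady) — freq = 22, hence Out.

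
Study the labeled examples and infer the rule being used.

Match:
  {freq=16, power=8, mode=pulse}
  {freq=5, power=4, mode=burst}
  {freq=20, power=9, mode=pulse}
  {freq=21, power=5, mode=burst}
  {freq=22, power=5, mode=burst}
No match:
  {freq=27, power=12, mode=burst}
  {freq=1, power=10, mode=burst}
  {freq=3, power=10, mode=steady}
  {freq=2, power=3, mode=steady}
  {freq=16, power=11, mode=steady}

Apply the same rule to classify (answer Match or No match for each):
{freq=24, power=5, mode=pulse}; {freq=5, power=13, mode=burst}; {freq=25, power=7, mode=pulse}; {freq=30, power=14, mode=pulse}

Rule: freq ≥ 3 AND power ≤ 9. This holds for each 'Match' example and fails for each 'No match' one.
{freq=24, power=5, mode=pulse}: Match (freq = 24, power = 5).
{freq=5, power=13, mode=burst}: No match (freq = 5, power = 13).
{freq=25, power=7, mode=pulse}: Match (freq = 25, power = 7).
{freq=30, power=14, mode=pulse}: No match (freq = 30, power = 14).

Match, No match, Match, No match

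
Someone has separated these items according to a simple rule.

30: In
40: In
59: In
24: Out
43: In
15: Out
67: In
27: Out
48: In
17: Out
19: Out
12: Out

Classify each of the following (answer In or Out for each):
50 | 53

In, In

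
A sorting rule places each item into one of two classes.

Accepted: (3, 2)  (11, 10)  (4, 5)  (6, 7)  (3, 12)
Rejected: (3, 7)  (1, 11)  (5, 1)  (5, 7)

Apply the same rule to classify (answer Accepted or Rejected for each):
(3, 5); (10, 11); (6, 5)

Rejected, Accepted, Accepted

The distinguishing property — sum is odd — holds for all the 'Accepted' cases and none of the 'Rejected' cases.
(3, 5) → 3+5 = 8 → Rejected.
(10, 11) → 10+11 = 21 → Accepted.
(6, 5) → 6+5 = 11 → Accepted.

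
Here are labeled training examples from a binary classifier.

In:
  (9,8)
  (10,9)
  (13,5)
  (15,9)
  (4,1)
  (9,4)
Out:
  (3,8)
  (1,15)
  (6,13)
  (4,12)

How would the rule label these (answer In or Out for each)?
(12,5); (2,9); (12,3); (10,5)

A rule that fits every label: first > second — true of each 'In' example, false of each 'Out' one.
(12,5) → 12 > 5 → In. (2,9) → 2 < 9 → Out. (12,3) → 12 > 3 → In. (10,5) → 10 > 5 → In.

In, Out, In, In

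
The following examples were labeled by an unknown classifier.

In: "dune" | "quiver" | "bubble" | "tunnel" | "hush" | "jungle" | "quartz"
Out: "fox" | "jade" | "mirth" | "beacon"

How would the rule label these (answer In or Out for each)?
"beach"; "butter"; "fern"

A rule that fits every label: contains 'u' — true of each 'In' example, false of each 'Out' one.
Out: "beach", since no 'u'.
In: "butter", since has 'u'.
Out: "fern", since no 'u'.

Out, In, Out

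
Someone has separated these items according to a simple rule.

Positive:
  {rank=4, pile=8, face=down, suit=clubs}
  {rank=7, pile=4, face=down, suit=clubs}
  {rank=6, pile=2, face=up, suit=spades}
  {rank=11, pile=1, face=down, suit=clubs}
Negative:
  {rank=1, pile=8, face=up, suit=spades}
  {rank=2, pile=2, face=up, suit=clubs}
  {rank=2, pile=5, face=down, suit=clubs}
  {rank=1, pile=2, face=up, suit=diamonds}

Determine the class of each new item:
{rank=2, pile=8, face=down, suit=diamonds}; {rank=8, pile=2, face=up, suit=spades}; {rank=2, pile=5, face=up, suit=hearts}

Every 'Positive' example satisfies: rank ≥ 4. None of the 'Negative' examples do.

Negative, Positive, Negative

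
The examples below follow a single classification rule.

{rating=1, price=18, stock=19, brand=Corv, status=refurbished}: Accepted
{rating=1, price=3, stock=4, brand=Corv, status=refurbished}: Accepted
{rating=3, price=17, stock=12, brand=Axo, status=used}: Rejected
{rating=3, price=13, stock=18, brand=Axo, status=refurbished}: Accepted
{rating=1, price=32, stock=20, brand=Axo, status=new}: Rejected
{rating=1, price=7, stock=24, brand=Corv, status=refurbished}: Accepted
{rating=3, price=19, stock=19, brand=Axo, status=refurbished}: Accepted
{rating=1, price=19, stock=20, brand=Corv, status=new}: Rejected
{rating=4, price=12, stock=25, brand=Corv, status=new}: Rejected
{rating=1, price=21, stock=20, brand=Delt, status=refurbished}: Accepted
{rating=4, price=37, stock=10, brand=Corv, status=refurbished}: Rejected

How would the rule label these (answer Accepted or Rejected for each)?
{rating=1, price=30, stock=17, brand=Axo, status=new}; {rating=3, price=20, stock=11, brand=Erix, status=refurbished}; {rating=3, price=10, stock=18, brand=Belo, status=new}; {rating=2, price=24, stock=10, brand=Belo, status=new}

The pattern is that an item is 'Accepted' exactly when: status is refurbished AND price ≤ 21.

Rejected, Accepted, Rejected, Rejected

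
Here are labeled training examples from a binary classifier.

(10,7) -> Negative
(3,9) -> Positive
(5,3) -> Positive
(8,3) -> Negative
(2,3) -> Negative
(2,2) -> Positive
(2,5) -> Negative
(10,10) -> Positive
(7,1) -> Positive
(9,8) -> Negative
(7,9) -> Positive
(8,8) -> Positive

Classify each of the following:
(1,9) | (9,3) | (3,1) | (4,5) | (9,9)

Every 'Positive' example satisfies: sum is even. None of the 'Negative' examples do.
(1,9) — 1+9 = 10, hence Positive.
(9,3) — 9+3 = 12, hence Positive.
(3,1) — 3+1 = 4, hence Positive.
(4,5) — 4+5 = 9, hence Negative.
(9,9) — 9+9 = 18, hence Positive.

Positive, Positive, Positive, Negative, Positive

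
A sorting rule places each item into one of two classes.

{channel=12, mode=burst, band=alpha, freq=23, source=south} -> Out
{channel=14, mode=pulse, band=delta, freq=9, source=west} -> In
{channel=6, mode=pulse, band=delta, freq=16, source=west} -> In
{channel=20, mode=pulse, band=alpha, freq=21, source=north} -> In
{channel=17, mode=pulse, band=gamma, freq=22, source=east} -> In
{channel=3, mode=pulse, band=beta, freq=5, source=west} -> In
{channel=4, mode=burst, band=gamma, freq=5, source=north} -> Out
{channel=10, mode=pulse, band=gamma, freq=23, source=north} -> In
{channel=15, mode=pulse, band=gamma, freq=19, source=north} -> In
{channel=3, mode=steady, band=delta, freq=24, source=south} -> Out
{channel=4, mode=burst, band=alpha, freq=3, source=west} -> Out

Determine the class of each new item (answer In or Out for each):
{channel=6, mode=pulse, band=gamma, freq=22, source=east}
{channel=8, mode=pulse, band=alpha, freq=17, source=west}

Rule: mode is pulse. This holds for each 'In' example and fails for each 'Out' one.
{channel=6, mode=pulse, band=gamma, freq=22, source=east}: mode is pulse, fits → In. {channel=8, mode=pulse, band=alpha, freq=17, source=west}: mode is pulse, fits → In.

In, In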